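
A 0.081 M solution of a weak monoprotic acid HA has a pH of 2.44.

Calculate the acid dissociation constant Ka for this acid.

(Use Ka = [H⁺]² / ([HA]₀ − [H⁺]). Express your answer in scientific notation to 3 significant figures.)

[H⁺] = 10^(−pH) = 10^(−2.44) = 3.631e-03 M. For HA ⇌ H⁺ + A⁻, Ka = [H⁺][A⁻]/[HA] = [H⁺]² / ([HA]₀ − [H⁺]) = (3.631e-03)² / (0.081 − 3.631e-03) = 1.70e-04.

K_a = 1.70e-04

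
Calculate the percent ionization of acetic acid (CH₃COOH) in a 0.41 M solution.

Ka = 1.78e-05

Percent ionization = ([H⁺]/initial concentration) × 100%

Using Ka equilibrium: x² + Ka×x - Ka×C = 0. Solving: [H⁺] = 2.6926e-03. Percent = (2.6926e-03/0.41) × 100

Percent ionization = 0.657%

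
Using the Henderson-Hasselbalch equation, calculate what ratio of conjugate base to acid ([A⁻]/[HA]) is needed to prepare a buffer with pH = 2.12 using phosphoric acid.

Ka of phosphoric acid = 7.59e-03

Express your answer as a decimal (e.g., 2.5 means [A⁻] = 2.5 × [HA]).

pKa = -log(7.59e-03) = 2.1198. pH = pKa + log([A⁻]/[HA]), so log([A⁻]/[HA]) = pH − pKa = 2.12 − 2.1198 = 0.0002. [A⁻]/[HA] = 10^(0.0002) = 1.00

[A⁻]/[HA] = 1.00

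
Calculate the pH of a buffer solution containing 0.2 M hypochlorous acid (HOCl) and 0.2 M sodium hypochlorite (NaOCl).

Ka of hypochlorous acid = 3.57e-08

pKa = -log(3.57e-08) = 7.45. pH = pKa + log([A⁻]/[HA]) = 7.45 + log(0.2/0.2)

pH = 7.45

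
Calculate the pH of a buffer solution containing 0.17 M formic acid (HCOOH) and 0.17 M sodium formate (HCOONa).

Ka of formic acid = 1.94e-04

pKa = -log(1.94e-04) = 3.71. pH = pKa + log([A⁻]/[HA]) = 3.71 + log(0.17/0.17)

pH = 3.71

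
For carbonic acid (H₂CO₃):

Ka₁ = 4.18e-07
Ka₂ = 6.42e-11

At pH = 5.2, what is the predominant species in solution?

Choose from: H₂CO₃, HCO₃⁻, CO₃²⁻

pKa₁ = 6.38, pKa₂ = 10.19. For a polyprotic acid the predominant species crosses at each pKa: below pKa_n the protonated form dominates, above it the deprotonated form does. At pH = 5.2, the predominant species is H₂CO₃.

H₂CO₃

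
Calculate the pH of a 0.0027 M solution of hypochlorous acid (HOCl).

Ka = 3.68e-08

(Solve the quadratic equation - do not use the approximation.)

x² + Ka×x - Ka×C = 0. Using quadratic formula: [H⁺] = 9.9496e-06

pH = 5.00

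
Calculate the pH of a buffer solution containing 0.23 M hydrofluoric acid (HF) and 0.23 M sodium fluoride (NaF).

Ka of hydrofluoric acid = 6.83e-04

pKa = -log(6.83e-04) = 3.17. pH = pKa + log([A⁻]/[HA]) = 3.17 + log(0.23/0.23)

pH = 3.17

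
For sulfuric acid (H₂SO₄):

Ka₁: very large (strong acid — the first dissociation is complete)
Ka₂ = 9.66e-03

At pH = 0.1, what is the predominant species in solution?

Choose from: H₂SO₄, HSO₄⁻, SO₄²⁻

The first dissociation is complete, so H₂SO₄ itself is never the predominant species in water; pKa₂ = -log(9.66e-03) = 2.02. For a polyprotic acid the predominant species crosses at each pKa: below pKa_n the protonated form dominates, above it the deprotonated form does. At pH = 0.1, the predominant species is HSO₄⁻.

HSO₄⁻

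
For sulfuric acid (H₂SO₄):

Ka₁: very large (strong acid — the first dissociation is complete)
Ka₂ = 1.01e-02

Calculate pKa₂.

pKa₂ = -log(Ka₂) = -log(1.01e-02) = 2.00.

pK_{a2} = 2.00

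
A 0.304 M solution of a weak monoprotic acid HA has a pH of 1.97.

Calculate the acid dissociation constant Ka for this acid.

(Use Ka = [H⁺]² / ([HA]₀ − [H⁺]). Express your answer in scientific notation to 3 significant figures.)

[H⁺] = 10^(−pH) = 10^(−1.97) = 1.072e-02 M. For HA ⇌ H⁺ + A⁻, Ka = [H⁺][A⁻]/[HA] = [H⁺]² / ([HA]₀ − [H⁺]) = (1.072e-02)² / (0.304 − 1.072e-02) = 3.91e-04.

K_a = 3.91e-04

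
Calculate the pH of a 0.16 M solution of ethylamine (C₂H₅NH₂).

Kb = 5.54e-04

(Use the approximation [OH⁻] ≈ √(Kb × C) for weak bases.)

[OH⁻] = √(Kb × C) = √(5.54e-04 × 0.16) = 9.4149e-03. pOH = 2.03, pH = 14 - pOH

pH = 11.97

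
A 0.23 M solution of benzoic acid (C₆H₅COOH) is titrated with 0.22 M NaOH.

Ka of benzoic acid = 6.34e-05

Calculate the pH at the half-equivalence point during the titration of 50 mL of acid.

At half-equivalence [HA] = [A⁻], so Henderson-Hasselbalch gives pH = pKa = -log(6.34e-05) = 4.20.

pH = pKa = 4.20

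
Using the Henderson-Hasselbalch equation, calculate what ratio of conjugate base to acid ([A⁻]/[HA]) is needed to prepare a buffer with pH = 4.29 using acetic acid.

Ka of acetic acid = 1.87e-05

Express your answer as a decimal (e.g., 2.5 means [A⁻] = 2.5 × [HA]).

pKa = -log(1.87e-05) = 4.7282. pH = pKa + log([A⁻]/[HA]), so log([A⁻]/[HA]) = pH − pKa = 4.29 − 4.7282 = -0.4382. [A⁻]/[HA] = 10^(-0.4382) = 0.365

[A⁻]/[HA] = 0.365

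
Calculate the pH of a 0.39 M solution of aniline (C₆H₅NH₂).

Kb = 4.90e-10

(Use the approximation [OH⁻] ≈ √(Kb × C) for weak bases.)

[OH⁻] = √(Kb × C) = √(4.90e-10 × 0.39) = 1.3824e-05. pOH = 4.86, pH = 14 - pOH

pH = 9.14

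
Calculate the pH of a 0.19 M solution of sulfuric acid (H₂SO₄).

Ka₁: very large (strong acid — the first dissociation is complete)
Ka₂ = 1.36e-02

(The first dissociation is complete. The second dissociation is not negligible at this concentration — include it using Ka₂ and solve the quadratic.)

First dissociation is complete: [H⁺]₀ = [HSO₄⁻]₀ = C = 0.19 M. Second dissociation HSO₄⁻ ⇌ H⁺ + SO₄²⁻: let x = [SO₄²⁻]. Ka₂ = (C + x)·x / (C − x) = 1.36e-02 → x² + (C + Ka₂)·x − Ka₂·C = 0 → x² + 0.20360·x − 2.584e-03 = 0. x = (−0.20360 + √(0.20360² + 4 × 2.584e-03)) / 2 = 1.1986e-02 M. [H⁺] = C + x = 0.19 + 1.1986e-02 = 2.0199e-01 M. pH = -log(2.0199e-01) = 0.69.

pH = 0.69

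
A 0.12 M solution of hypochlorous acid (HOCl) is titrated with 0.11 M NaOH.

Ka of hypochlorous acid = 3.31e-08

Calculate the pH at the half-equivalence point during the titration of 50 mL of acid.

At half-equivalence [HA] = [A⁻], so Henderson-Hasselbalch gives pH = pKa = -log(3.31e-08) = 7.48.

pH = pKa = 7.48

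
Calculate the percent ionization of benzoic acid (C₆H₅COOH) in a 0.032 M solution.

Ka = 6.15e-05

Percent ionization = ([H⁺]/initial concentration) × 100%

Using Ka equilibrium: x² + Ka×x - Ka×C = 0. Solving: [H⁺] = 1.3724e-03. Percent = (1.3724e-03/0.032) × 100

Percent ionization = 4.29%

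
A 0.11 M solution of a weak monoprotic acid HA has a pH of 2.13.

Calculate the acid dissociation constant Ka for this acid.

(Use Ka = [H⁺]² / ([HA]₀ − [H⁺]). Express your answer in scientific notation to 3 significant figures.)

[H⁺] = 10^(−pH) = 10^(−2.13) = 7.413e-03 M. For HA ⇌ H⁺ + A⁻, Ka = [H⁺][A⁻]/[HA] = [H⁺]² / ([HA]₀ − [H⁺]) = (7.413e-03)² / (0.11 − 7.413e-03) = 5.36e-04.

K_a = 5.36e-04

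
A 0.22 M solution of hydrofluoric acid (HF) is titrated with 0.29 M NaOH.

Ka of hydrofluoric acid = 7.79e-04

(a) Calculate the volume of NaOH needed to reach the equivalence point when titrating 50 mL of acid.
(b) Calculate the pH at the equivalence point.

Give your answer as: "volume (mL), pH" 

moles acid = 0.22 × 50/1000 = 0.011 mol; V_base = moles/0.29 × 1000 = 37.9 mL. At equivalence only the conjugate base is present: [A⁻] = 0.011/0.088 = 1.2510e-01 M. Kb = Kw/Ka = 1.28e-11; [OH⁻] = √(Kb × [A⁻]) = 1.2672e-06; pOH = 5.90; pH = 14 - pOH = 8.10.

V = 37.9 mL, pH = 8.10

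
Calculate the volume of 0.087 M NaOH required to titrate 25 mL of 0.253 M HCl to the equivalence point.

At equivalence: moles acid = moles base. moles HCl = 0.253 × 25/1000 = 0.006325 mol. V_base = moles / 0.087 × 1000 = 72.7 mL.

V_{base} = 72.7 mL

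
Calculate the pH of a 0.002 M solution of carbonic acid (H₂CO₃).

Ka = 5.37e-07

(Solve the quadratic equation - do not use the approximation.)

x² + Ka×x - Ka×C = 0. Using quadratic formula: [H⁺] = 3.2505e-05

pH = 4.49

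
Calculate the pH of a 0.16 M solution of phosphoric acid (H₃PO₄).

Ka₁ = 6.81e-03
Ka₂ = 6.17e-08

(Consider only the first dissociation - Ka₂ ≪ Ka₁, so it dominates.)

First dissociation dominates. From Ka₁ = [H⁺][HA⁻]/[H₂A], x² + Ka₁·x − Ka₁·C = 0 with C = 0.16 M and Ka₁ = 6.81e-03. Solving: [H⁺] = (−Ka₁ + √(Ka₁² + 4·Ka₁·C)) / 2 = 2.9779e-02 M. pH = -log(2.9779e-02) = 1.53.

pH = 1.53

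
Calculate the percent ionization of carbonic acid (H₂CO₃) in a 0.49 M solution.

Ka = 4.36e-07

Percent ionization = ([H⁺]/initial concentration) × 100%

Using Ka equilibrium: x² + Ka×x - Ka×C = 0. Solving: [H⁺] = 4.6199e-04. Percent = (4.6199e-04/0.49) × 100

Percent ionization = 0.0943%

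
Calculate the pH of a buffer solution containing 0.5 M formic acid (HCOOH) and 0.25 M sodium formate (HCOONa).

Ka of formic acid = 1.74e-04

pKa = -log(1.74e-04) = 3.76. pH = pKa + log([A⁻]/[HA]) = 3.76 + log(0.25/0.5)

pH = 3.46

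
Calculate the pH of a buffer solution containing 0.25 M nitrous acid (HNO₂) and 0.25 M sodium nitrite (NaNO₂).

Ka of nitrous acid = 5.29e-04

pKa = -log(5.29e-04) = 3.28. pH = pKa + log([A⁻]/[HA]) = 3.28 + log(0.25/0.25)

pH = 3.28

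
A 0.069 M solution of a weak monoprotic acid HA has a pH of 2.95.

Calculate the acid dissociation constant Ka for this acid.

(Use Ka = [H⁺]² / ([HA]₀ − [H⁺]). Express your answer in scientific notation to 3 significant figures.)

[H⁺] = 10^(−pH) = 10^(−2.95) = 1.122e-03 M. For HA ⇌ H⁺ + A⁻, Ka = [H⁺][A⁻]/[HA] = [H⁺]² / ([HA]₀ − [H⁺]) = (1.122e-03)² / (0.069 − 1.122e-03) = 1.85e-05.

K_a = 1.85e-05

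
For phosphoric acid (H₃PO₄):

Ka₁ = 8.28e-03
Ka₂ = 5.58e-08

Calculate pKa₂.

pKa₂ = -log(Ka₂) = -log(5.58e-08) = 7.25.

pK_{a2} = 7.25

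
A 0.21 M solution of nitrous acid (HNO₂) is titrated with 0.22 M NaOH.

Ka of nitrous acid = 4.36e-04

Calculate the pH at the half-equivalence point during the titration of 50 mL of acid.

At half-equivalence [HA] = [A⁻], so Henderson-Hasselbalch gives pH = pKa = -log(4.36e-04) = 3.36.

pH = pKa = 3.36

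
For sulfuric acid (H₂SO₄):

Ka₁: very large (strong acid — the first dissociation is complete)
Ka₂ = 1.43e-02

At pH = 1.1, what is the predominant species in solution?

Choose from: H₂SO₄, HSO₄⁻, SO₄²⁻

The first dissociation is complete, so H₂SO₄ itself is never the predominant species in water; pKa₂ = -log(1.43e-02) = 1.84. For a polyprotic acid the predominant species crosses at each pKa: below pKa_n the protonated form dominates, above it the deprotonated form does. At pH = 1.1, the predominant species is HSO₄⁻.

HSO₄⁻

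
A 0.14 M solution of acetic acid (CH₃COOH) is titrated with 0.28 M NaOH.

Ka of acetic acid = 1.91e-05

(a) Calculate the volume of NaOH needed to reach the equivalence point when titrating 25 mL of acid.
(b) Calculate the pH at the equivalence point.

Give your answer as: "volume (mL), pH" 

moles acid = 0.14 × 25/1000 = 0.0035 mol; V_base = moles/0.28 × 1000 = 12.5 mL. At equivalence only the conjugate base is present: [A⁻] = 0.0035/0.037 = 9.3333e-02 M. Kb = Kw/Ka = 5.24e-10; [OH⁻] = √(Kb × [A⁻]) = 6.9904e-06; pOH = 5.16; pH = 14 - pOH = 8.84.

V = 12.5 mL, pH = 8.84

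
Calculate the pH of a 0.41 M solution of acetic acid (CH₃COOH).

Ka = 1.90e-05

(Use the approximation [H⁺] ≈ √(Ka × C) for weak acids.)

[H⁺] = √(Ka × C) = √(1.90e-05 × 0.41) = 2.7911e-03. pH = -log(2.7911e-03)

pH = 2.55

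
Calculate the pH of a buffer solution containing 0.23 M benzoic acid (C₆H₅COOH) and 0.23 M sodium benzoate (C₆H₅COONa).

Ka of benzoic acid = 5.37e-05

pKa = -log(5.37e-05) = 4.27. pH = pKa + log([A⁻]/[HA]) = 4.27 + log(0.23/0.23)

pH = 4.27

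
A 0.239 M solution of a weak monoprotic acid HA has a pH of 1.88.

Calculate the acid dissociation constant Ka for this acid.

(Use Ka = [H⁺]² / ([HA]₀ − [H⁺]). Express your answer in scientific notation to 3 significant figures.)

[H⁺] = 10^(−pH) = 10^(−1.88) = 1.318e-02 M. For HA ⇌ H⁺ + A⁻, Ka = [H⁺][A⁻]/[HA] = [H⁺]² / ([HA]₀ − [H⁺]) = (1.318e-02)² / (0.239 − 1.318e-02) = 7.70e-04.

K_a = 7.70e-04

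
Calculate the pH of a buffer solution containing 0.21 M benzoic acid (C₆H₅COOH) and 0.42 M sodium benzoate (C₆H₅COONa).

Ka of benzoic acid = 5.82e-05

pKa = -log(5.82e-05) = 4.24. pH = pKa + log([A⁻]/[HA]) = 4.24 + log(0.42/0.21)

pH = 4.54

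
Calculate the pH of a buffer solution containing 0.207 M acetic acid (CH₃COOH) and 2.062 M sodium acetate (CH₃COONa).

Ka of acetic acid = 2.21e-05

pKa = -log(2.21e-05) = 4.66. pH = pKa + log([A⁻]/[HA]) = 4.66 + log(2.062/0.207)

pH = 5.65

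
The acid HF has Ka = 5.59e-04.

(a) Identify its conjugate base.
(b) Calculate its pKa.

(a) The conjugate base is formed by removing one H⁺ from HF, giving F⁻. (b) pKa = -log(Ka) = -log(5.59e-04) = 3.25.

Conjugate base: F⁻; pK_a = 3.25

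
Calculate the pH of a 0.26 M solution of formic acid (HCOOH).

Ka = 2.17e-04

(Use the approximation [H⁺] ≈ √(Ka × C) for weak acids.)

[H⁺] = √(Ka × C) = √(2.17e-04 × 0.26) = 7.5113e-03. pH = -log(7.5113e-03)

pH = 2.12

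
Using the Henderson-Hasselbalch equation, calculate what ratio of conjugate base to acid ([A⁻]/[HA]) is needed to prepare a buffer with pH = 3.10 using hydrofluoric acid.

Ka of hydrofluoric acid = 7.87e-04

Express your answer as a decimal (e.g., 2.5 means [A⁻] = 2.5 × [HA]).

pKa = -log(7.87e-04) = 3.1040. pH = pKa + log([A⁻]/[HA]), so log([A⁻]/[HA]) = pH − pKa = 3.10 − 3.1040 = -0.0040. [A⁻]/[HA] = 10^(-0.0040) = 0.991

[A⁻]/[HA] = 0.991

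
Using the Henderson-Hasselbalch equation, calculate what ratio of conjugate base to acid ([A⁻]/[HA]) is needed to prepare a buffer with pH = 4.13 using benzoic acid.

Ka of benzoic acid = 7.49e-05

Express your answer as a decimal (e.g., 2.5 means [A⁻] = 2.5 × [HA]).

pKa = -log(7.49e-05) = 4.1255. pH = pKa + log([A⁻]/[HA]), so log([A⁻]/[HA]) = pH − pKa = 4.13 − 4.1255 = 0.0045. [A⁻]/[HA] = 10^(0.0045) = 1.01

[A⁻]/[HA] = 1.01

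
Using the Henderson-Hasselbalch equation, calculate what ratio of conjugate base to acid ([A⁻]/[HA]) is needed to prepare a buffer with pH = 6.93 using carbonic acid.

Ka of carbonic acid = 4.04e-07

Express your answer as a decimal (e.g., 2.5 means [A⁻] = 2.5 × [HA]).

pKa = -log(4.04e-07) = 6.3936. pH = pKa + log([A⁻]/[HA]), so log([A⁻]/[HA]) = pH − pKa = 6.93 − 6.3936 = 0.5364. [A⁻]/[HA] = 10^(0.5364) = 3.44

[A⁻]/[HA] = 3.44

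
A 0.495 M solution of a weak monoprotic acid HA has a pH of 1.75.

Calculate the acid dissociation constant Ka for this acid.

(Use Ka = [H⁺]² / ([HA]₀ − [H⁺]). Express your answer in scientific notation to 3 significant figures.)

[H⁺] = 10^(−pH) = 10^(−1.75) = 1.778e-02 M. For HA ⇌ H⁺ + A⁻, Ka = [H⁺][A⁻]/[HA] = [H⁺]² / ([HA]₀ − [H⁺]) = (1.778e-02)² / (0.495 − 1.778e-02) = 6.63e-04.

K_a = 6.63e-04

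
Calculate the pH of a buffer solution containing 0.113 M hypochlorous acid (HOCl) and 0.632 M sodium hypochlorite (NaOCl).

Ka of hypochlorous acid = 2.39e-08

pKa = -log(2.39e-08) = 7.62. pH = pKa + log([A⁻]/[HA]) = 7.62 + log(0.632/0.113)

pH = 8.37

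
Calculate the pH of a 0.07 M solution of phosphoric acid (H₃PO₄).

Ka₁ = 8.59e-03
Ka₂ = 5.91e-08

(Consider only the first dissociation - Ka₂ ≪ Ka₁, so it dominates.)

First dissociation dominates. From Ka₁ = [H⁺][HA⁻]/[H₂A], x² + Ka₁·x − Ka₁·C = 0 with C = 0.07 M and Ka₁ = 8.59e-03. Solving: [H⁺] = (−Ka₁ + √(Ka₁² + 4·Ka₁·C)) / 2 = 2.0600e-02 M. pH = -log(2.0600e-02) = 1.69.

pH = 1.69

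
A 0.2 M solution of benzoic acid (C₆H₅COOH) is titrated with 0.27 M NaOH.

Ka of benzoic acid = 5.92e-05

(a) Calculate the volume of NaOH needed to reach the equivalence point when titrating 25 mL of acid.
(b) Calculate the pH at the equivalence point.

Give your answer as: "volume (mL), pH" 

moles acid = 0.2 × 25/1000 = 0.005 mol; V_base = moles/0.27 × 1000 = 18.5 mL. At equivalence only the conjugate base is present: [A⁻] = 0.005/0.044 = 1.1489e-01 M. Kb = Kw/Ka = 1.69e-10; [OH⁻] = √(Kb × [A⁻]) = 4.4054e-06; pOH = 5.36; pH = 14 - pOH = 8.64.

V = 18.5 mL, pH = 8.64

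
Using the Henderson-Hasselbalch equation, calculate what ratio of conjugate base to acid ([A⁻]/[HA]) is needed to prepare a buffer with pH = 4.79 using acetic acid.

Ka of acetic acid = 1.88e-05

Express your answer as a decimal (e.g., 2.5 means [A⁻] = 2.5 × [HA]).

pKa = -log(1.88e-05) = 4.7258. pH = pKa + log([A⁻]/[HA]), so log([A⁻]/[HA]) = pH − pKa = 4.79 − 4.7258 = 0.0642. [A⁻]/[HA] = 10^(0.0642) = 1.16

[A⁻]/[HA] = 1.16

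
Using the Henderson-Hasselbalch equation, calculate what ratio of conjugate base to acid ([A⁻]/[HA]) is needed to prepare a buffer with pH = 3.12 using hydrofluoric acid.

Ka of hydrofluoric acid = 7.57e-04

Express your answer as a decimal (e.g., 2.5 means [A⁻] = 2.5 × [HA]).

pKa = -log(7.57e-04) = 3.1209. pH = pKa + log([A⁻]/[HA]), so log([A⁻]/[HA]) = pH − pKa = 3.12 − 3.1209 = -0.0009. [A⁻]/[HA] = 10^(-0.0009) = 0.998

[A⁻]/[HA] = 0.998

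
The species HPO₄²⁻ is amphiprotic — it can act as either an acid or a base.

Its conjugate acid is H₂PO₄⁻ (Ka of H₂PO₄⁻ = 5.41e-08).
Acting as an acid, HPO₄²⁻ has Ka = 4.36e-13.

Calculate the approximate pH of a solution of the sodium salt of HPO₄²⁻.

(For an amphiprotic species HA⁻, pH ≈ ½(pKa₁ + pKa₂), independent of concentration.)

pKa₁ = -log(5.41e-08) = 7.27; pKa₂ = -log(4.36e-13) = 12.36. For an amphiprotic species, pH ≈ ½(pKa₁ + pKa₂) = ½(7.27 + 12.36) = 9.81.

pH = 9.81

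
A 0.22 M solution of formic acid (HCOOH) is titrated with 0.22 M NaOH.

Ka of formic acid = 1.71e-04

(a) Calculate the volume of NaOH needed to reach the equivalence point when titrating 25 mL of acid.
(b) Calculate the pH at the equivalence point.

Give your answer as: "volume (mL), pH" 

moles acid = 0.22 × 25/1000 = 0.0055 mol; V_base = moles/0.22 × 1000 = 25.0 mL. At equivalence only the conjugate base is present: [A⁻] = 0.0055/0.050 = 1.1000e-01 M. Kb = Kw/Ka = 5.85e-11; [OH⁻] = √(Kb × [A⁻]) = 2.5363e-06; pOH = 5.60; pH = 14 - pOH = 8.40.

V = 25.0 mL, pH = 8.40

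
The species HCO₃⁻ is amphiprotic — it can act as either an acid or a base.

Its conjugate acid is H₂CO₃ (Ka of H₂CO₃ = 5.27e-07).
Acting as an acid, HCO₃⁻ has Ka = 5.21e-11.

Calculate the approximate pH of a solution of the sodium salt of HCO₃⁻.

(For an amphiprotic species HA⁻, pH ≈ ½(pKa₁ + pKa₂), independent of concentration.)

pKa₁ = -log(5.27e-07) = 6.28; pKa₂ = -log(5.21e-11) = 10.28. For an amphiprotic species, pH ≈ ½(pKa₁ + pKa₂) = ½(6.28 + 10.28) = 8.28.

pH = 8.28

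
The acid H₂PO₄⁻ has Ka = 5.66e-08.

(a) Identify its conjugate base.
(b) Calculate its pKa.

(a) The conjugate base is formed by removing one H⁺ from H₂PO₄⁻, giving HPO₄²⁻. (b) pKa = -log(Ka) = -log(5.66e-08) = 7.25.

Conjugate base: HPO₄²⁻; pK_a = 7.25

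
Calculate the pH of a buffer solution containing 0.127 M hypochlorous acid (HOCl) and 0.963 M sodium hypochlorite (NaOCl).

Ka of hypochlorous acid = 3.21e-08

pKa = -log(3.21e-08) = 7.49. pH = pKa + log([A⁻]/[HA]) = 7.49 + log(0.963/0.127)

pH = 8.37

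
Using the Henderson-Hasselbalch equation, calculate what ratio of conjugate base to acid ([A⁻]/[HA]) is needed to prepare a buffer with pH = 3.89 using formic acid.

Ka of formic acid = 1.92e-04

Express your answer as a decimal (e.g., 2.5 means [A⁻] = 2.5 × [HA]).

pKa = -log(1.92e-04) = 3.7167. pH = pKa + log([A⁻]/[HA]), so log([A⁻]/[HA]) = pH − pKa = 3.89 − 3.7167 = 0.1733. [A⁻]/[HA] = 10^(0.1733) = 1.49

[A⁻]/[HA] = 1.49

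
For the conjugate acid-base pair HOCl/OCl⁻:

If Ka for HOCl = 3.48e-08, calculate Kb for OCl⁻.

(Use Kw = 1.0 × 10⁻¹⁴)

For a conjugate pair Ka × Kb = Kw, so Kb = Kw/Ka = 1.0 × 10⁻¹⁴ / 3.48e-08 = 2.87e-07.

K_b = 2.87e-07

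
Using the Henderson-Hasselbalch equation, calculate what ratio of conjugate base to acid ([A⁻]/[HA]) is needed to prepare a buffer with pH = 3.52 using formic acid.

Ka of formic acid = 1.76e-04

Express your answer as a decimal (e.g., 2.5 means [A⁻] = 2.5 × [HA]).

pKa = -log(1.76e-04) = 3.7545. pH = pKa + log([A⁻]/[HA]), so log([A⁻]/[HA]) = pH − pKa = 3.52 − 3.7545 = -0.2345. [A⁻]/[HA] = 10^(-0.2345) = 0.583

[A⁻]/[HA] = 0.583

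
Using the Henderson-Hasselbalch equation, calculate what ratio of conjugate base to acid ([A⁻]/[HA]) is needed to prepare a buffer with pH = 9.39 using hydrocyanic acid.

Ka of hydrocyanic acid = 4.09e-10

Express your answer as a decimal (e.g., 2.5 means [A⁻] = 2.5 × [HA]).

pKa = -log(4.09e-10) = 9.3883. pH = pKa + log([A⁻]/[HA]), so log([A⁻]/[HA]) = pH − pKa = 9.39 − 9.3883 = 0.0017. [A⁻]/[HA] = 10^(0.0017) = 1.00

[A⁻]/[HA] = 1.00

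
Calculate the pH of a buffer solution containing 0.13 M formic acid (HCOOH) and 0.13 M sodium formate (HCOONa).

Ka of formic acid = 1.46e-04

pKa = -log(1.46e-04) = 3.84. pH = pKa + log([A⁻]/[HA]) = 3.84 + log(0.13/0.13)

pH = 3.84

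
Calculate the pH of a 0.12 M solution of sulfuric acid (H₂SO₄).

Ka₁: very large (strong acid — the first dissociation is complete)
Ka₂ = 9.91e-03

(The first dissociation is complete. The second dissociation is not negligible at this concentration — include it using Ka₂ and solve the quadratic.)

First dissociation is complete: [H⁺]₀ = [HSO₄⁻]₀ = C = 0.12 M. Second dissociation HSO₄⁻ ⇌ H⁺ + SO₄²⁻: let x = [SO₄²⁻]. Ka₂ = (C + x)·x / (C − x) = 9.91e-03 → x² + (C + Ka₂)·x − Ka₂·C = 0 → x² + 0.12991·x − 1.189e-03 = 0. x = (−0.12991 + √(0.12991² + 4 × 1.189e-03)) / 2 = 8.5865e-03 M. [H⁺] = C + x = 0.12 + 8.5865e-03 = 1.2859e-01 M. pH = -log(1.2859e-01) = 0.89.

pH = 0.89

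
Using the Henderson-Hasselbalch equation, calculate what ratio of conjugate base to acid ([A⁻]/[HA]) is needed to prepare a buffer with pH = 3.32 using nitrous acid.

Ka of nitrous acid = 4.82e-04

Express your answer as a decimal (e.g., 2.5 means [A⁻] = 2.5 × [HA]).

pKa = -log(4.82e-04) = 3.3170. pH = pKa + log([A⁻]/[HA]), so log([A⁻]/[HA]) = pH − pKa = 3.32 − 3.3170 = 0.0030. [A⁻]/[HA] = 10^(0.0030) = 1.01

[A⁻]/[HA] = 1.01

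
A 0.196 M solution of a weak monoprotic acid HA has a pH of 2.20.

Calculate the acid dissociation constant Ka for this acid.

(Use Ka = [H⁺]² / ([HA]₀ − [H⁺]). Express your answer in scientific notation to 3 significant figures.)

[H⁺] = 10^(−pH) = 10^(−2.20) = 6.310e-03 M. For HA ⇌ H⁺ + A⁻, Ka = [H⁺][A⁻]/[HA] = [H⁺]² / ([HA]₀ − [H⁺]) = (6.310e-03)² / (0.196 − 6.310e-03) = 2.10e-04.

K_a = 2.10e-04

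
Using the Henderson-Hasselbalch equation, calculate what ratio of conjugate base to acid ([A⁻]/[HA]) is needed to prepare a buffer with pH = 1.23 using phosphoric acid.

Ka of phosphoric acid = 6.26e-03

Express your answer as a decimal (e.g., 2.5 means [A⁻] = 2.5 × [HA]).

pKa = -log(6.26e-03) = 2.2034. pH = pKa + log([A⁻]/[HA]), so log([A⁻]/[HA]) = pH − pKa = 1.23 − 2.2034 = -0.9734. [A⁻]/[HA] = 10^(-0.9734) = 0.106

[A⁻]/[HA] = 0.106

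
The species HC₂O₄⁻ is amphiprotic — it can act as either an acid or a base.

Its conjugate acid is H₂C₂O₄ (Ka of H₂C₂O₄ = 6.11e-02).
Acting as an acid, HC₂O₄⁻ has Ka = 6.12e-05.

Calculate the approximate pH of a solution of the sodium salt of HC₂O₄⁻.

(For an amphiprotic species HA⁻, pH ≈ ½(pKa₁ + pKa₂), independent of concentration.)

pKa₁ = -log(6.11e-02) = 1.21; pKa₂ = -log(6.12e-05) = 4.21. For an amphiprotic species, pH ≈ ½(pKa₁ + pKa₂) = ½(1.21 + 4.21) = 2.71.

pH = 2.71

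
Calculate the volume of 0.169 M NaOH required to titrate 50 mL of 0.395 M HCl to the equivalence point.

At equivalence: moles acid = moles base. moles HCl = 0.395 × 50/1000 = 0.01975 mol. V_base = moles / 0.169 × 1000 = 116.9 mL.

V_{base} = 116.9 mL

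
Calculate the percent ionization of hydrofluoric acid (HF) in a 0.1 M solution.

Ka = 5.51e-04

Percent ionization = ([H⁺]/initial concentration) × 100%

Using Ka equilibrium: x² + Ka×x - Ka×C = 0. Solving: [H⁺] = 7.1525e-03. Percent = (7.1525e-03/0.1) × 100

Percent ionization = 7.15%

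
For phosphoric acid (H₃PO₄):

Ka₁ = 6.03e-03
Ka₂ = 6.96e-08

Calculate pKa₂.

pKa₂ = -log(Ka₂) = -log(6.96e-08) = 7.16.

pK_{a2} = 7.16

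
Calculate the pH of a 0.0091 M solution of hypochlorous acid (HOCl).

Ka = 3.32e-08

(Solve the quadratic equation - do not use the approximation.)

x² + Ka×x - Ka×C = 0. Using quadratic formula: [H⁺] = 1.7365e-05

pH = 4.76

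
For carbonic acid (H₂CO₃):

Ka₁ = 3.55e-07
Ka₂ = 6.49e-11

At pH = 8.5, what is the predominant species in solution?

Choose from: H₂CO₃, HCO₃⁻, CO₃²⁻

pKa₁ = 6.45, pKa₂ = 10.19. For a polyprotic acid the predominant species crosses at each pKa: below pKa_n the protonated form dominates, above it the deprotonated form does. At pH = 8.5, the predominant species is HCO₃⁻.

HCO₃⁻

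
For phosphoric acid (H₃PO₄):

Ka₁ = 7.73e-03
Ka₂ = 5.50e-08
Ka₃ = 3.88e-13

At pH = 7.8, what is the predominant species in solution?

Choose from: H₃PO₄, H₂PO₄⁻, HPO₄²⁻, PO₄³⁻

pKa₁ = 2.11, pKa₂ = 7.26, pKa₃ = 12.41. For a polyprotic acid the predominant species crosses at each pKa: below pKa_n the protonated form dominates, above it the deprotonated form does. At pH = 7.8, the predominant species is HPO₄²⁻.

HPO₄²⁻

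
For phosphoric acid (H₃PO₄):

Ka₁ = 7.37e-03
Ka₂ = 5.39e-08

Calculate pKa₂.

pKa₂ = -log(Ka₂) = -log(5.39e-08) = 7.27.

pK_{a2} = 7.27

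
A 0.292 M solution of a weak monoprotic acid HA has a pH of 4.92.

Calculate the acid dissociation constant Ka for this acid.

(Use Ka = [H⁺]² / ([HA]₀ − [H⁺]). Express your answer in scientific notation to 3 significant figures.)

[H⁺] = 10^(−pH) = 10^(−4.92) = 1.202e-05 M. For HA ⇌ H⁺ + A⁻, Ka = [H⁺][A⁻]/[HA] = [H⁺]² / ([HA]₀ − [H⁺]) = (1.202e-05)² / (0.292 − 1.202e-05) = 4.95e-10.

K_a = 4.95e-10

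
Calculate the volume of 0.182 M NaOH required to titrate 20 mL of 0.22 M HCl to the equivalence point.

At equivalence: moles acid = moles base. moles HCl = 0.22 × 20/1000 = 0.0044 mol. V_base = moles / 0.182 × 1000 = 24.2 mL.

V_{base} = 24.2 mL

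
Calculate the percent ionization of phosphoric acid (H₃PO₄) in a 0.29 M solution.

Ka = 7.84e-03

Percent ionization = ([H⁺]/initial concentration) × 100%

Using Ka equilibrium: x² + Ka×x - Ka×C = 0. Solving: [H⁺] = 4.3923e-02. Percent = (4.3923e-02/0.29) × 100

Percent ionization = 15.1%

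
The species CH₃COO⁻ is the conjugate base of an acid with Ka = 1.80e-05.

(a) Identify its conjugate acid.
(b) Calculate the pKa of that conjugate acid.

(a) The conjugate acid is formed by adding one H⁺ to CH₃COO⁻, giving CH₃COOH. (b) pKa = -log(Ka) = -log(1.80e-05) = 4.74.

Conjugate acid: CH₃COOH; pK_a = 4.74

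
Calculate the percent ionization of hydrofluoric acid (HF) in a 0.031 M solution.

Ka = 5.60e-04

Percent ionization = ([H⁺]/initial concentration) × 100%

Using Ka equilibrium: x² + Ka×x - Ka×C = 0. Solving: [H⁺] = 3.8959e-03. Percent = (3.8959e-03/0.031) × 100

Percent ionization = 12.6%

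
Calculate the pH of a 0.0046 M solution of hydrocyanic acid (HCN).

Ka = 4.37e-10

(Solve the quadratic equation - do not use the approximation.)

x² + Ka×x - Ka×C = 0. Using quadratic formula: [H⁺] = 1.4176e-06

pH = 5.85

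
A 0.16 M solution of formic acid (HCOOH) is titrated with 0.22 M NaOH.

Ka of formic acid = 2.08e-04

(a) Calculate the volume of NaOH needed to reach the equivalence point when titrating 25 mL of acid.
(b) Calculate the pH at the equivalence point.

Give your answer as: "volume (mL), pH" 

moles acid = 0.16 × 25/1000 = 0.004 mol; V_base = moles/0.22 × 1000 = 18.2 mL. At equivalence only the conjugate base is present: [A⁻] = 0.004/0.043 = 9.2632e-02 M. Kb = Kw/Ka = 4.81e-11; [OH⁻] = √(Kb × [A⁻]) = 2.1103e-06; pOH = 5.68; pH = 14 - pOH = 8.32.

V = 18.2 mL, pH = 8.32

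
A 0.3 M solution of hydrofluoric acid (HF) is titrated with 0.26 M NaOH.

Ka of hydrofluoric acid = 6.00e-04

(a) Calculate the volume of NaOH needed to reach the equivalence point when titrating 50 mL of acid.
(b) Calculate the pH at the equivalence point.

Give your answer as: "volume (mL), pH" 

moles acid = 0.3 × 50/1000 = 0.015 mol; V_base = moles/0.26 × 1000 = 57.7 mL. At equivalence only the conjugate base is present: [A⁻] = 0.015/0.108 = 1.3929e-01 M. Kb = Kw/Ka = 1.67e-11; [OH⁻] = √(Kb × [A⁻]) = 1.5236e-06; pOH = 5.82; pH = 14 - pOH = 8.18.

V = 57.7 mL, pH = 8.18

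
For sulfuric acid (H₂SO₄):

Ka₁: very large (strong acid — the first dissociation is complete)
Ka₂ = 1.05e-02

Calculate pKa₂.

pKa₂ = -log(Ka₂) = -log(1.05e-02) = 1.98.

pK_{a2} = 1.98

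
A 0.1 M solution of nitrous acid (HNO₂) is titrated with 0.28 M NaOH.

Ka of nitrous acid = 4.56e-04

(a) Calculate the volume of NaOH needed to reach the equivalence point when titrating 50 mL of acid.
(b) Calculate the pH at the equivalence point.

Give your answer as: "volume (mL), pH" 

moles acid = 0.1 × 50/1000 = 0.005 mol; V_base = moles/0.28 × 1000 = 17.9 mL. At equivalence only the conjugate base is present: [A⁻] = 0.005/0.068 = 7.3684e-02 M. Kb = Kw/Ka = 2.19e-11; [OH⁻] = √(Kb × [A⁻]) = 1.2712e-06; pOH = 5.90; pH = 14 - pOH = 8.10.

V = 17.9 mL, pH = 8.10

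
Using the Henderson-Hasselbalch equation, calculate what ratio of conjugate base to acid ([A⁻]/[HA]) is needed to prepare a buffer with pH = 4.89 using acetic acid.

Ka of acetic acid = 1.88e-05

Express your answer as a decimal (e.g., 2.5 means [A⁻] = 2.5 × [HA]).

pKa = -log(1.88e-05) = 4.7258. pH = pKa + log([A⁻]/[HA]), so log([A⁻]/[HA]) = pH − pKa = 4.89 − 4.7258 = 0.1642. [A⁻]/[HA] = 10^(0.1642) = 1.46

[A⁻]/[HA] = 1.46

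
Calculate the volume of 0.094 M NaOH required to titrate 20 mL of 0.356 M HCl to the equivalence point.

At equivalence: moles acid = moles base. moles HCl = 0.356 × 20/1000 = 0.00712 mol. V_base = moles / 0.094 × 1000 = 75.7 mL.

V_{base} = 75.7 mL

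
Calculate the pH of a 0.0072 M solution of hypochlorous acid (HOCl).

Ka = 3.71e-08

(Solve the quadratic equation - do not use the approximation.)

x² + Ka×x - Ka×C = 0. Using quadratic formula: [H⁺] = 1.6325e-05

pH = 4.79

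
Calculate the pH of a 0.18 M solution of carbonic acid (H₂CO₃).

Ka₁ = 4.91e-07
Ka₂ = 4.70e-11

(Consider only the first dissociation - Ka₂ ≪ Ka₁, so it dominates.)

First dissociation dominates. From Ka₁ = [H⁺][HA⁻]/[H₂A], x² + Ka₁·x − Ka₁·C = 0 with C = 0.18 M and Ka₁ = 4.91e-07. Solving: [H⁺] = (−Ka₁ + √(Ka₁² + 4·Ka₁·C)) / 2 = 2.9704e-04 M. pH = -log(2.9704e-04) = 3.53.

pH = 3.53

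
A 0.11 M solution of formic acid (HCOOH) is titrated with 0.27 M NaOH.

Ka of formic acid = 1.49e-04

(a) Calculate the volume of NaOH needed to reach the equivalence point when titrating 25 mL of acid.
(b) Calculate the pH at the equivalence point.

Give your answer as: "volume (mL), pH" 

moles acid = 0.11 × 25/1000 = 0.00275 mol; V_base = moles/0.27 × 1000 = 10.2 mL. At equivalence only the conjugate base is present: [A⁻] = 0.00275/0.035 = 7.8158e-02 M. Kb = Kw/Ka = 6.71e-11; [OH⁻] = √(Kb × [A⁻]) = 2.2903e-06; pOH = 5.64; pH = 14 - pOH = 8.36.

V = 10.2 mL, pH = 8.36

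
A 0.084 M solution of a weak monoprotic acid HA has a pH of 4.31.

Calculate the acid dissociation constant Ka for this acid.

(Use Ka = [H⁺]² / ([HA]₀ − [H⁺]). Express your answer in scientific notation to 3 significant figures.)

[H⁺] = 10^(−pH) = 10^(−4.31) = 4.898e-05 M. For HA ⇌ H⁺ + A⁻, Ka = [H⁺][A⁻]/[HA] = [H⁺]² / ([HA]₀ − [H⁺]) = (4.898e-05)² / (0.084 − 4.898e-05) = 2.86e-08.

K_a = 2.86e-08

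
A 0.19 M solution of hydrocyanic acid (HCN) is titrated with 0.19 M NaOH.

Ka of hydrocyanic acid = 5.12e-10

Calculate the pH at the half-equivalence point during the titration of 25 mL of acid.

At half-equivalence [HA] = [A⁻], so Henderson-Hasselbalch gives pH = pKa = -log(5.12e-10) = 9.29.

pH = pKa = 9.29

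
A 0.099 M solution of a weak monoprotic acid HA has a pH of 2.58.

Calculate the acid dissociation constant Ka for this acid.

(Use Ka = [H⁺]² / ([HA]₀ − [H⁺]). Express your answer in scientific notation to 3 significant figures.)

[H⁺] = 10^(−pH) = 10^(−2.58) = 2.630e-03 M. For HA ⇌ H⁺ + A⁻, Ka = [H⁺][A⁻]/[HA] = [H⁺]² / ([HA]₀ − [H⁺]) = (2.630e-03)² / (0.099 − 2.630e-03) = 7.18e-05.

K_a = 7.18e-05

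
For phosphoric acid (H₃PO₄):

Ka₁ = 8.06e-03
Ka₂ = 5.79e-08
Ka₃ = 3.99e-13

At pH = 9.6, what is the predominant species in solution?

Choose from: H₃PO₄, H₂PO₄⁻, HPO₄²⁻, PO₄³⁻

pKa₁ = 2.09, pKa₂ = 7.24, pKa₃ = 12.40. For a polyprotic acid the predominant species crosses at each pKa: below pKa_n the protonated form dominates, above it the deprotonated form does. At pH = 9.6, the predominant species is HPO₄²⁻.

HPO₄²⁻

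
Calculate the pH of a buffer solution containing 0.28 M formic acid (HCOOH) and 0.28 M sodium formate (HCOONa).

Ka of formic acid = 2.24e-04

pKa = -log(2.24e-04) = 3.65. pH = pKa + log([A⁻]/[HA]) = 3.65 + log(0.28/0.28)

pH = 3.65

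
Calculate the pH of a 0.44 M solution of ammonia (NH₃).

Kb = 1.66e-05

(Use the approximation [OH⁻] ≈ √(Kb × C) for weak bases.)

[OH⁻] = √(Kb × C) = √(1.66e-05 × 0.44) = 2.7026e-03. pOH = 2.57, pH = 14 - pOH

pH = 11.43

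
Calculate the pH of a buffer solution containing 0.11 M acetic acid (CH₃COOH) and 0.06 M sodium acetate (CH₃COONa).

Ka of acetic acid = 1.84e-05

pKa = -log(1.84e-05) = 4.74. pH = pKa + log([A⁻]/[HA]) = 4.74 + log(0.06/0.11)

pH = 4.47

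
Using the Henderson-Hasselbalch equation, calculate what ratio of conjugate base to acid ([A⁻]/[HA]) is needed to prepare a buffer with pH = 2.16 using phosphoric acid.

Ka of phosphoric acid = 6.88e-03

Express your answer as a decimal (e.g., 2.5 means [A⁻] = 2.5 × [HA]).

pKa = -log(6.88e-03) = 2.1624. pH = pKa + log([A⁻]/[HA]), so log([A⁻]/[HA]) = pH − pKa = 2.16 − 2.1624 = -0.0024. [A⁻]/[HA] = 10^(-0.0024) = 0.994

[A⁻]/[HA] = 0.994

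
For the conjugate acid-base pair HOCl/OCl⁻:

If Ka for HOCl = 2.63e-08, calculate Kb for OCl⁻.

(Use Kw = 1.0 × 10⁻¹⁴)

For a conjugate pair Ka × Kb = Kw, so Kb = Kw/Ka = 1.0 × 10⁻¹⁴ / 2.63e-08 = 3.80e-07.

K_b = 3.80e-07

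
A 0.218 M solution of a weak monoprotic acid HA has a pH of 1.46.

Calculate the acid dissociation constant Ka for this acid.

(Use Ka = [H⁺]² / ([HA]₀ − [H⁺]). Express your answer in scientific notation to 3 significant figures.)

[H⁺] = 10^(−pH) = 10^(−1.46) = 3.467e-02 M. For HA ⇌ H⁺ + A⁻, Ka = [H⁺][A⁻]/[HA] = [H⁺]² / ([HA]₀ − [H⁺]) = (3.467e-02)² / (0.218 − 3.467e-02) = 6.56e-03.

K_a = 6.56e-03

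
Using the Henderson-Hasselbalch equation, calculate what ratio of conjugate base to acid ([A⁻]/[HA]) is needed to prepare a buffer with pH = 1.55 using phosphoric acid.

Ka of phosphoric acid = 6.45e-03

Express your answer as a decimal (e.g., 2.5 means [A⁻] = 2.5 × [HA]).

pKa = -log(6.45e-03) = 2.1904. pH = pKa + log([A⁻]/[HA]), so log([A⁻]/[HA]) = pH − pKa = 1.55 − 2.1904 = -0.6404. [A⁻]/[HA] = 10^(-0.6404) = 0.229

[A⁻]/[HA] = 0.229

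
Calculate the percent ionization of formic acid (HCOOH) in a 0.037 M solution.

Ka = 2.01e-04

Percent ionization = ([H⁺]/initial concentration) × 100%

Using Ka equilibrium: x² + Ka×x - Ka×C = 0. Solving: [H⁺] = 2.6284e-03. Percent = (2.6284e-03/0.037) × 100

Percent ionization = 7.1%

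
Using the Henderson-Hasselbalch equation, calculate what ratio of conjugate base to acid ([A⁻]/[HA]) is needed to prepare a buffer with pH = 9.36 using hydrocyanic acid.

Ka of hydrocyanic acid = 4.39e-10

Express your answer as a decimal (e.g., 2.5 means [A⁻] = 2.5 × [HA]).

pKa = -log(4.39e-10) = 9.3575. pH = pKa + log([A⁻]/[HA]), so log([A⁻]/[HA]) = pH − pKa = 9.36 − 9.3575 = 0.0025. [A⁻]/[HA] = 10^(0.0025) = 1.01

[A⁻]/[HA] = 1.01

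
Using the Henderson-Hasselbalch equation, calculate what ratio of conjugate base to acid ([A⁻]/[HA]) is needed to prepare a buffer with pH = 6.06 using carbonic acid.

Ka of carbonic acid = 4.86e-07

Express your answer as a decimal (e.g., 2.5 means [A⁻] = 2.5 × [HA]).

pKa = -log(4.86e-07) = 6.3134. pH = pKa + log([A⁻]/[HA]), so log([A⁻]/[HA]) = pH − pKa = 6.06 − 6.3134 = -0.2534. [A⁻]/[HA] = 10^(-0.2534) = 0.558

[A⁻]/[HA] = 0.558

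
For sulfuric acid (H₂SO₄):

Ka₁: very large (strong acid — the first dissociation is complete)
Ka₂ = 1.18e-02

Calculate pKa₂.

pKa₂ = -log(Ka₂) = -log(1.18e-02) = 1.93.

pK_{a2} = 1.93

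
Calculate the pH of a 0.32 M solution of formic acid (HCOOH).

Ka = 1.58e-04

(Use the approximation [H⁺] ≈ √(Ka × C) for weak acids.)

[H⁺] = √(Ka × C) = √(1.58e-04 × 0.32) = 7.1106e-03. pH = -log(7.1106e-03)

pH = 2.15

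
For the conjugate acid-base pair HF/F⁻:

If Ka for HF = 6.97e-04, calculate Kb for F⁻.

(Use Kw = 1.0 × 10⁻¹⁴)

For a conjugate pair Ka × Kb = Kw, so Kb = Kw/Ka = 1.0 × 10⁻¹⁴ / 6.97e-04 = 1.43e-11.

K_b = 1.43e-11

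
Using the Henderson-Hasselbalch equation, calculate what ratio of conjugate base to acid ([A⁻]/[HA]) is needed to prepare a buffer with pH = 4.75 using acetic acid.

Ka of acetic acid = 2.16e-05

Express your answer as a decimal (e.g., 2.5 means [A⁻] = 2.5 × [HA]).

pKa = -log(2.16e-05) = 4.6655. pH = pKa + log([A⁻]/[HA]), so log([A⁻]/[HA]) = pH − pKa = 4.75 − 4.6655 = 0.0845. [A⁻]/[HA] = 10^(0.0845) = 1.21

[A⁻]/[HA] = 1.21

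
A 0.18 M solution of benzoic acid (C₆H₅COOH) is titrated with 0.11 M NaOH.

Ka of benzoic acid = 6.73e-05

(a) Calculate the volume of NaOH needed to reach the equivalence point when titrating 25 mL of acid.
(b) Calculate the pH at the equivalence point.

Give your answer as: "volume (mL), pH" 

moles acid = 0.18 × 25/1000 = 0.0045 mol; V_base = moles/0.11 × 1000 = 40.9 mL. At equivalence only the conjugate base is present: [A⁻] = 0.0045/0.066 = 6.8276e-02 M. Kb = Kw/Ka = 1.49e-10; [OH⁻] = √(Kb × [A⁻]) = 3.1851e-06; pOH = 5.50; pH = 14 - pOH = 8.50.

V = 40.9 mL, pH = 8.50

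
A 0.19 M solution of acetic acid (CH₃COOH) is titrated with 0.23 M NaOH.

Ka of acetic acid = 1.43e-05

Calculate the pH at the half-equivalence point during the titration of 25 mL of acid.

At half-equivalence [HA] = [A⁻], so Henderson-Hasselbalch gives pH = pKa = -log(1.43e-05) = 4.84.

pH = pKa = 4.84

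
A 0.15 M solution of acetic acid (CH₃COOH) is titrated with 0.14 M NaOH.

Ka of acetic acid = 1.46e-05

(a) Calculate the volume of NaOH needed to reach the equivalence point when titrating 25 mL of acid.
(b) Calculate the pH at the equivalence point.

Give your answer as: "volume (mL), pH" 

moles acid = 0.15 × 25/1000 = 0.00375 mol; V_base = moles/0.14 × 1000 = 26.8 mL. At equivalence only the conjugate base is present: [A⁻] = 0.00375/0.052 = 7.2414e-02 M. Kb = Kw/Ka = 6.85e-10; [OH⁻] = √(Kb × [A⁻]) = 7.0426e-06; pOH = 5.15; pH = 14 - pOH = 8.85.

V = 26.8 mL, pH = 8.85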